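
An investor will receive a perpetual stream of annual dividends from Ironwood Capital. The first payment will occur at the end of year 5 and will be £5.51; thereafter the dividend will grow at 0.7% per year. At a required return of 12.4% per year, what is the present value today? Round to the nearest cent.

Value at end of year 4: C₁ / (r − g) = £5.51 / (0.124 − 0.007) = £47.0940
Discount to today: PV = £47.0940 / (1 + 0.124)^4 = £47.0940 / 1.596119 = £29.51

£29.51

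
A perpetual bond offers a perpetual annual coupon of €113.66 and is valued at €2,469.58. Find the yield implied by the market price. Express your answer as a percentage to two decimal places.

P = C/r ⇒ r = C/P = €113.66/€2,469.58 = 0.046024

4.60%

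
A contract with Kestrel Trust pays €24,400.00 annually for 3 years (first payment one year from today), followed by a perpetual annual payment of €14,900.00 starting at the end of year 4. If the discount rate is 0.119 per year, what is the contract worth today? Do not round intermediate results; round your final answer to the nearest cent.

PV of 3-year annuity: €24,400.00 × [1 − (1+0.119)^−3] / 0.119 = 58705.53643
Perpetuity value at year 3: €14,900.00 / 0.119 = 125210.08403
PV of perpetuity: 125210.08403 / (1+0.119)^3 = 89361.21138
Total PV = 58705.53643 + 89361.21138 = 148066.74781

€148066.75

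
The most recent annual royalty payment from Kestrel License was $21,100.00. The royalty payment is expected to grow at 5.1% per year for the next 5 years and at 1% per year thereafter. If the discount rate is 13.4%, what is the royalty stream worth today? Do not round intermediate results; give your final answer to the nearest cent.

D_1 = 22176.10000
D_2 = 23307.08110
D_3 = 24495.74224
D_4 = 25745.02509
D_5 = 27058.02137
Terminal value at year 5: TV = D_5×(1+g_2)/(r−g_2) = 27328.60158/0.124 = 220391.94825
P_0 = D_1/(1+r)^1 + D_2/(1+r)^2 + D_3/(1+r)^3 + D_4/(1+r)^4 + D_5/(1+r)^5 + TV/(1+r)^5
    = 19555.64374 + 18124.32237 + 16797.76262 + 15568.29675 + 14428.81824 + 117525.05180 = 201999.89552

$201999.90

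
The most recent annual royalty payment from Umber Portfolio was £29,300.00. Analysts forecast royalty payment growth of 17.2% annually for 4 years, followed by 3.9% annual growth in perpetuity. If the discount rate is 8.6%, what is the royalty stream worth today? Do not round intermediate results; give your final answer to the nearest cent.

£1020884.06

D_1 = 34339.60000
D_2 = 40246.01120
D_3 = 47168.32513
D_4 = 55281.27705
Terminal value at year 4: TV = D_4×(1+g_2)/(r−g_2) = 57437.24685/0.047 = 1222069.08198
P_0 = D_1/(1+r)^1 + D_2/(1+r)^2 + D_3/(1+r)^3 + D_4/(1+r)^4 + TV/(1+r)^4
    = 31620.25783 + 34124.25614 + 36826.54531 + 39742.82790 + 878570.17418 = 1020884.06136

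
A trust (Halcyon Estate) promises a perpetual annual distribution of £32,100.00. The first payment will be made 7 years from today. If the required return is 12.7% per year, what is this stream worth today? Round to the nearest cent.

Value at end of year 6: C / r = £32,100.00 / 0.127 = £252,755.9055
Discount to today: PV = £252,755.9055 / (1 + 0.127)^6 = £252,755.9055 / 2.049007 = £123,355.30

£123355.30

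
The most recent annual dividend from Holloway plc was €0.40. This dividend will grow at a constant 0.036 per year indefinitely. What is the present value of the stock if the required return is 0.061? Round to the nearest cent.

D₁ = D₀ × (1 + g) = €0.40 × 1.036 = €0.4144
Growing perpetuity: P = D₁ / (r − g) = €0.4144 / (0.061 − 0.036) = €16.58

€16.58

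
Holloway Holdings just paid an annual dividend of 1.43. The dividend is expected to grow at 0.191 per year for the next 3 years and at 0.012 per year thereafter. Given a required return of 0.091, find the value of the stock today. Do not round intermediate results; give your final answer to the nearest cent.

D_1 = 1.70313
D_2 = 2.02843
D_3 = 2.41586
Terminal value at year 3: TV = D_3×(1+g_2)/(r−g_2) = 2.44485/0.079 = 30.94744
P_0 = D_1/(1+r)^1 + D_2/(1+r)^2 + D_3/(1+r)^3 + TV/(1+r)^3
    = 1.56107 + 1.70416 + 1.86036 + 23.83145 = 28.95704

28.96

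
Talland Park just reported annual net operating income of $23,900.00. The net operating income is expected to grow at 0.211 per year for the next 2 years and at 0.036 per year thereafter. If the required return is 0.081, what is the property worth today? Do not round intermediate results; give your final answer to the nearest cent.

$747297.41

D_1 = 28942.90000
D_2 = 35049.85190
Terminal value at year 2: TV = D_2×(1+g_2)/(r−g_2) = 36311.64657/0.045 = 806925.47930
P_0 = D_1/(1+r)^1 + D_2/(1+r)^2 + TV/(1+r)^2
    = 26774.19056 + 29994.02847 + 690529.18872 = 747297.40775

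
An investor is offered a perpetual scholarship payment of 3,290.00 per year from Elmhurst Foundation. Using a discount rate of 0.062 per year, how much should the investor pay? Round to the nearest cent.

53064.52

Level perpetuity: PV = C / r = 3,290.00 / 0.062 = 53,064.52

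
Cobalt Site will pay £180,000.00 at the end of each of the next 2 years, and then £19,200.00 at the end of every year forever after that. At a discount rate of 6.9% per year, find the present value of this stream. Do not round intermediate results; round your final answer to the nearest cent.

£569393.66

PV of 2-year annuity: £180,000.00 × [1 − (1+0.069)^−2] / 0.069 = 325894.91591
Perpetuity value at year 2: £19,200.00 / 0.069 = 278260.86957
PV of perpetuity: 278260.86957 / (1+0.069)^2 = 243498.74520
Total PV = 325894.91591 + 243498.74520 = 569393.66111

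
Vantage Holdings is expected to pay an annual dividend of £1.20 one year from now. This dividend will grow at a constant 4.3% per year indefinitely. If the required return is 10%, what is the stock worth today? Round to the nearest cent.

£21.05

Growing perpetuity: P = D₁ / (r − g) = £1.2000 / (0.1 − 0.043) = £21.05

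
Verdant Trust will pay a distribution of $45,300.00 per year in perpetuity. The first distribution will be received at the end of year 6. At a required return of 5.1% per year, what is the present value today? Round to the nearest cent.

Value at end of year 5: C / r = $45,300.00 / 0.051 = $888,235.2941
Discount to today: PV = $888,235.2941 / (1 + 0.051)^5 = $888,235.2941 / 1.282371 = $692,650.97

$692650.97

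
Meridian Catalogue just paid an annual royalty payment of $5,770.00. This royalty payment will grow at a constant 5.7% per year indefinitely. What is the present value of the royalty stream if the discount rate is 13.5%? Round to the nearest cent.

D₁ = D₀ × (1 + g) = $5,770.00 × 1.057 = $6,098.8900
Growing perpetuity: P = D₁ / (r − g) = $6,098.8900 / (0.135 − 0.057) = $78,190.90

$78190.90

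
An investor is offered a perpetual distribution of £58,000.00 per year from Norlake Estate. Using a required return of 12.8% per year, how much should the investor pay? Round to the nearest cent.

Level perpetuity: PV = C / r = £58,000.00 / 0.128 = £453,125.00

£453125.00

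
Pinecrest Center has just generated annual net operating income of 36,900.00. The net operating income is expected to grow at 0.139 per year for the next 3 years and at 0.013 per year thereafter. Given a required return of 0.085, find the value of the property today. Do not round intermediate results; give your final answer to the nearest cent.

722689.07

D_1 = 42029.10000
D_2 = 47871.14490
D_3 = 54525.23404
Terminal value at year 3: TV = D_3×(1+g_2)/(r−g_2) = 55234.06208/0.072 = 767139.75116
P_0 = D_1/(1+r)^1 + D_2/(1+r)^2 + D_3/(1+r)^3 + TV/(1+r)^3
    = 38736.49770 + 40664.39712 + 42688.24730 + 600599.92381 = 722689.06593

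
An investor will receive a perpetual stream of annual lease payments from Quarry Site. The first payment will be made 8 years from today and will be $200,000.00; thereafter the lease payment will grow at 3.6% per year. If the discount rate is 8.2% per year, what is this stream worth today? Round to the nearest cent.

$2504271.08

Value at end of year 7: C₁ / (r − g) = $200,000.00 / (0.082 − 0.036) = $4,347,826.0870
Discount to today: PV = $4,347,826.0870 / (1 + 0.082)^7 = $4,347,826.0870 / 1.736164 = $2,504,271.08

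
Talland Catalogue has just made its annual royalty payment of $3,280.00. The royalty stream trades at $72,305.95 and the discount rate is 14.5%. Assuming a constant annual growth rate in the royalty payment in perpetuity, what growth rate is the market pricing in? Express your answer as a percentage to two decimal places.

P = D₀(1+g)/(r−g) ⇒ P(r−g) = D₀(1+g) ⇒ g(P+D₀) = P·r − D₀
g = (P·r − D₀)/(P + D₀) = ($72,305.95×0.145 − $3,280.00) / ($72,305.95 + $3,280.00) = 0.095314

9.53%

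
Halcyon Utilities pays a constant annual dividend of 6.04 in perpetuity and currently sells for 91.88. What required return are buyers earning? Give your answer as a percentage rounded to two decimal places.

6.57%

P = C/r ⇒ r = C/P = 6.04/91.88 = 0.065738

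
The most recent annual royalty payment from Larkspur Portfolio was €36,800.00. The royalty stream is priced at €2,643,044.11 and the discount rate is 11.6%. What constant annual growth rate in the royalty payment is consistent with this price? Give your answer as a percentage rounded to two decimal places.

P = D₀(1+g)/(r−g) ⇒ P(r−g) = D₀(1+g) ⇒ g(P+D₀) = P·r − D₀
g = (P·r − D₀)/(P + D₀) = (€2,643,044.11×0.116 − €36,800.00) / (€2,643,044.11 + €36,800.00) = 0.100675

10.07%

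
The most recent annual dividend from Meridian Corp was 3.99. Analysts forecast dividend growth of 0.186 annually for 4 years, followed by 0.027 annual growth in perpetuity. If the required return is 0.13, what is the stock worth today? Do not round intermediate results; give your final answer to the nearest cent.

66.31

D_1 = 4.73214
D_2 = 5.61232
D_3 = 6.65621
D_4 = 7.89426
Terminal value at year 4: TV = D_4×(1+g_2)/(r−g_2) = 8.10741/0.103 = 78.71271
P_0 = D_1/(1+r)^1 + D_2/(1+r)^2 + D_3/(1+r)^3 + D_4/(1+r)^4 + TV/(1+r)^4
    = 4.18773 + 4.39527 + 4.61309 + 4.84170 + 48.27598 = 66.31377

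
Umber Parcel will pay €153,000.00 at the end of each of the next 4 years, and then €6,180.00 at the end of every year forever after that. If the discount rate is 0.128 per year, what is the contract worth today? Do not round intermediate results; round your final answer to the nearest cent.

PV of 4-year annuity: €153,000.00 × [1 − (1+0.128)^−4] / 0.128 = 456991.76966
Perpetuity value at year 4: €6,180.00 / 0.128 = 48281.25000
PV of perpetuity: 48281.25000 / (1+0.128)^4 = 29822.36675
Total PV = 456991.76966 + 29822.36675 = 486814.13641

€486814.14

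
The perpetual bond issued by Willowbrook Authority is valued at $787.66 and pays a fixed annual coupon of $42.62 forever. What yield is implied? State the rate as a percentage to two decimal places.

5.41%

P = C/r ⇒ r = C/P = $42.62/$787.66 = 0.054110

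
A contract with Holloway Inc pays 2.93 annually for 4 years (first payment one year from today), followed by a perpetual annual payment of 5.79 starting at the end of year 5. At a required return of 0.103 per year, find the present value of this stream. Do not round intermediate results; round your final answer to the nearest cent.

PV of 4-year annuity: 2.93 × [1 − (1+0.103)^−4] / 0.103 = 9.22771
Perpetuity value at year 4: 5.79 / 0.103 = 56.21359
PV of perpetuity: 56.21359 / (1+0.103)^4 = 37.97863
Total PV = 9.22771 + 37.97863 = 47.20634

47.21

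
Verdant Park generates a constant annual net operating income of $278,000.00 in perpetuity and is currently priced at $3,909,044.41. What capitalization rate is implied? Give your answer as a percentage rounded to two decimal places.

7.11%

P = C/r ⇒ r = C/P = $278,000.00/$3,909,044.41 = 0.071117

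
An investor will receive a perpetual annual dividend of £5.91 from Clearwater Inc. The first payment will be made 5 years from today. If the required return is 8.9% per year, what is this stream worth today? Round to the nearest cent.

Value at end of year 4: C / r = £5.91 / 0.089 = £66.4045
Discount to today: PV = £66.4045 / (1 + 0.089)^4 = £66.4045 / 1.406409 = £47.22

£47.22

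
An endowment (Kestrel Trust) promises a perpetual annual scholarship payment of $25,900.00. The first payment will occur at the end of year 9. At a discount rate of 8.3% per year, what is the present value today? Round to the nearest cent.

Value at end of year 8: C / r = $25,900.00 / 0.083 = $312,048.1928
Discount to today: PV = $312,048.1928 / (1 + 0.083)^8 = $312,048.1928 / 1.892464 = $164,889.89

$164889.89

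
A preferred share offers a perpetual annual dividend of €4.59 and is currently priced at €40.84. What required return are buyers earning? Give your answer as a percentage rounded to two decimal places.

P = C/r ⇒ r = C/P = €4.59/€40.84 = 0.112390

11.24%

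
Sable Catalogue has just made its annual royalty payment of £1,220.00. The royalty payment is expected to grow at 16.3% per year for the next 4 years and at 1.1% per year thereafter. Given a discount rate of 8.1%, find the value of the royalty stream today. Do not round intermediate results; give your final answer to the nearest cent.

£29484.70

D_1 = 1418.86000
D_2 = 1650.13418
D_3 = 1919.10605
D_4 = 2231.92034
Terminal value at year 4: TV = D_4×(1+g_2)/(r−g_2) = 2256.47146/0.07 = 32235.30659
P_0 = D_1/(1+r)^1 + D_2/(1+r)^2 + D_3/(1+r)^3 + D_4/(1+r)^4 + TV/(1+r)^4
    = 1312.54394 + 1412.10787 + 1519.22428 + 1634.46609 + 23606.36019 = 29484.70236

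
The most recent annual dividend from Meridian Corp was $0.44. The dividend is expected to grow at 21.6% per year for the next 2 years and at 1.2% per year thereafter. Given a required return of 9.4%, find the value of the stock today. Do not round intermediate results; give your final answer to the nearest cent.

D_1 = 0.53504
D_2 = 0.65061
Terminal value at year 2: TV = D_2×(1+g_2)/(r−g_2) = 0.65842/0.082 = 8.02946
P_0 = D_1/(1+r)^1 + D_2/(1+r)^2 + TV/(1+r)^2
    = 0.48907 + 0.54361 + 6.70891 = 7.74158

$7.74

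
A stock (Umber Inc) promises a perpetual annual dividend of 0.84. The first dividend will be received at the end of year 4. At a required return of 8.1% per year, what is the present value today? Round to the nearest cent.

Value at end of year 3: C / r = 0.84 / 0.081 = 10.3704
Discount to today: PV = 10.3704 / (1 + 0.081)^3 = 10.3704 / 1.263214 = 8.21

8.21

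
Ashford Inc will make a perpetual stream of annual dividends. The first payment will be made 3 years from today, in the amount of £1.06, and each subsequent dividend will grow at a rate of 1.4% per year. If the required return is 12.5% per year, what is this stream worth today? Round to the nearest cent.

Value at end of year 2: C₁ / (r − g) = £1.06 / (0.125 − 0.014) = £9.5495
Discount to today: PV = £9.5495 / (1 + 0.125)^2 = £9.5495 / 1.265625 = £7.55

£7.55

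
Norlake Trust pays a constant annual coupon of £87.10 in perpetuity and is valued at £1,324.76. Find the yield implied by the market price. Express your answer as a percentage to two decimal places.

P = C/r ⇒ r = C/P = £87.10/£1,324.76 = 0.065748

6.57%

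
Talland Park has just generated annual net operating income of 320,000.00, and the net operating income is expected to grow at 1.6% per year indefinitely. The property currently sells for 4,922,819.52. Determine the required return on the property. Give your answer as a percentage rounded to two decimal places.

8.20%

D₁ = 320,000.00 × 1.016 = 325,120.0000
P = D₁/(r − g) ⇒ r = D₁/P + g = 325,120.0000/4,922,819.52 + 0.016 = 0.066043 + 0.016 = 0.082043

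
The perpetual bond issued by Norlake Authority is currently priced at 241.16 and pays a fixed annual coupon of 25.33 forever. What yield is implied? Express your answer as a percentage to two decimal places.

P = C/r ⇒ r = C/P = 25.33/241.16 = 0.105034

10.50%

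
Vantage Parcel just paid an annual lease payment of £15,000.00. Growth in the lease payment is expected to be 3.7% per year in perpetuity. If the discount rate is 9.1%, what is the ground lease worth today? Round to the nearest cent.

£288055.56

D₁ = D₀ × (1 + g) = £15,000.00 × 1.037 = £15,555.0000
Growing perpetuity: P = D₁ / (r − g) = £15,555.0000 / (0.091 − 0.037) = £288,055.56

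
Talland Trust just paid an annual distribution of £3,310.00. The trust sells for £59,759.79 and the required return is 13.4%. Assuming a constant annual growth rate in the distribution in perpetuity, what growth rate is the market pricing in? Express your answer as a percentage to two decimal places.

P = D₀(1+g)/(r−g) ⇒ P(r−g) = D₀(1+g) ⇒ g(P+D₀) = P·r − D₀
g = (P·r − D₀)/(P + D₀) = (£59,759.79×0.134 − £3,310.00) / (£59,759.79 + £3,310.00) = 0.074486

7.45%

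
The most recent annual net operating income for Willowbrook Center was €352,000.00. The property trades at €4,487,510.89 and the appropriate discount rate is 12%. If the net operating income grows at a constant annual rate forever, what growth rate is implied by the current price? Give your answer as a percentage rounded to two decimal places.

P = D₀(1+g)/(r−g) ⇒ P(r−g) = D₀(1+g) ⇒ g(P+D₀) = P·r − D₀
g = (P·r − D₀)/(P + D₀) = (€4,487,510.89×0.12 − €352,000.00) / (€4,487,510.89 + €352,000.00) = 0.038537

3.85%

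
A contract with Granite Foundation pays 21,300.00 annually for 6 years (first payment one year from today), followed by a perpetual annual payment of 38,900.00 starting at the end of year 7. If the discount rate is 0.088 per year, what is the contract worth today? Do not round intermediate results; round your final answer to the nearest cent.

362620.27

PV of 6-year annuity: 21,300.00 × [1 − (1+0.088)^−6] / 0.088 = 96122.51856
Perpetuity value at year 6: 38,900.00 / 0.088 = 442045.45455
PV of perpetuity: 442045.45455 / (1+0.088)^6 = 266497.75632
Total PV = 96122.51856 + 266497.75632 = 362620.27489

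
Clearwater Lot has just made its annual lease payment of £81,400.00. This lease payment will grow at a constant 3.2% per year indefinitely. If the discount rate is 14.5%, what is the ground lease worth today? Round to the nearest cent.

D₁ = D₀ × (1 + g) = £81,400.00 × 1.032 = £84,004.8000
Growing perpetuity: P = D₁ / (r − g) = £84,004.8000 / (0.145 − 0.032) = £743,405.31

£743405.31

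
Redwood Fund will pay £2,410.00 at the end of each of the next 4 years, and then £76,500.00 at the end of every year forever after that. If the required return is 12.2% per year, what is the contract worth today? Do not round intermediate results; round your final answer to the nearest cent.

PV of 4-year annuity: £2,410.00 × [1 − (1+0.122)^−4] / 0.122 = 7289.28488
Perpetuity value at year 4: £76,500.00 / 0.122 = 627049.18033
PV of perpetuity: 627049.18033 / (1+0.122)^4 = 395667.31585
Total PV = 7289.28488 + 395667.31585 = 402956.60073

£402956.60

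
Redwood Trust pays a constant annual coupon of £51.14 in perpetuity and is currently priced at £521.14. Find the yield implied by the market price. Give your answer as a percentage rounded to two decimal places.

9.81%

P = C/r ⇒ r = C/P = £51.14/£521.14 = 0.098131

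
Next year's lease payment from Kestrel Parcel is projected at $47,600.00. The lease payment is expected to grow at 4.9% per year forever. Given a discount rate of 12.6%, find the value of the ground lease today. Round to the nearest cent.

$618181.82

Growing perpetuity: P = D₁ / (r − g) = $47,600.0000 / (0.126 − 0.049) = $618,181.82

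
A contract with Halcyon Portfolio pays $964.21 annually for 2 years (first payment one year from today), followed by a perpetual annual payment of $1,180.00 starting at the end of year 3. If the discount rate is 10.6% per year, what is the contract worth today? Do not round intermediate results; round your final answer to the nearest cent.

$10760.56

PV of 2-year annuity: $964.21 × [1 − (1+0.106)^−2] / 0.106 = 1660.04455
Perpetuity value at year 2: $1,180.00 / 0.106 = 11132.07547
PV of perpetuity: 11132.07547 / (1+0.106)^2 = 9100.51329
Total PV = 1660.04455 + 9100.51329 = 10760.55784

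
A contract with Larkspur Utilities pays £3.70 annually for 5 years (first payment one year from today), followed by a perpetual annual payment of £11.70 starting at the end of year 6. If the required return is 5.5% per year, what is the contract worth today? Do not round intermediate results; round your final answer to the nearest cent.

PV of 5-year annuity: £3.70 × [1 − (1+0.055)^−5] / 0.055 = 15.80005
Perpetuity value at year 5: £11.70 / 0.055 = 212.72727
PV of perpetuity: 212.72727 / (1+0.055)^5 = 162.76494
Total PV = 15.80005 + 162.76494 = 178.56500

£178.56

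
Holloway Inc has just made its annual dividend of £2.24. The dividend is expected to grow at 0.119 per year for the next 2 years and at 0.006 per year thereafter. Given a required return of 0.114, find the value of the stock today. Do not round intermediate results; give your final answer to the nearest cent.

£25.56

D_1 = 2.50656
D_2 = 2.80484
Terminal value at year 2: TV = D_2×(1+g_2)/(r−g_2) = 2.82167/0.108 = 26.12657
P_0 = D_1/(1+r)^1 + D_2/(1+r)^2 + TV/(1+r)^2
    = 2.25005 + 2.26015 + 21.05291 = 25.56311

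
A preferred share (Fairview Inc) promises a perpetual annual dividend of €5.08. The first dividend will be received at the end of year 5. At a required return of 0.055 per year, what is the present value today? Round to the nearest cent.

€74.56

Value at end of year 4: C / r = €5.08 / 0.055 = €92.3636
Discount to today: PV = €92.3636 / (1 + 0.055)^4 = €92.3636 / 1.238825 = €74.56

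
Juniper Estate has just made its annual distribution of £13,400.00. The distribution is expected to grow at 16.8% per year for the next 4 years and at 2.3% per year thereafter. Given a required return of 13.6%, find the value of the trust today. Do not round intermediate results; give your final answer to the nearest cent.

£193051.37

D_1 = 15651.20000
D_2 = 18280.60160
D_3 = 21351.74267
D_4 = 24938.83544
Terminal value at year 4: TV = D_4×(1+g_2)/(r−g_2) = 25512.42865/0.113 = 225773.70489
P_0 = D_1/(1+r)^1 + D_2/(1+r)^2 + D_3/(1+r)^3 + D_4/(1+r)^4 + TV/(1+r)^4
    = 13777.46479 + 14165.56239 + 14564.59231 + 14974.86252 + 135568.88813 = 193051.37014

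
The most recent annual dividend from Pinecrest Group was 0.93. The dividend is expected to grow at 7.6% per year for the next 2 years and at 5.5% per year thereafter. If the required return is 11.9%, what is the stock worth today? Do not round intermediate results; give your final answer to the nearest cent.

15.93

D_1 = 1.00068
D_2 = 1.07673
Terminal value at year 2: TV = D_2×(1+g_2)/(r−g_2) = 1.13595/0.064 = 17.74925
P_0 = D_1/(1+r)^1 + D_2/(1+r)^2 + TV/(1+r)^2
    = 0.89426 + 0.85990 + 14.17489 = 15.92905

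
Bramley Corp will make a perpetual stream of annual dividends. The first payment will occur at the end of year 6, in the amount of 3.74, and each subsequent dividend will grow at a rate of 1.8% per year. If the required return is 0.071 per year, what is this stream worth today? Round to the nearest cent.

50.08

Value at end of year 5: C₁ / (r − g) = 3.74 / (0.071 − 0.018) = 70.5660
Discount to today: PV = 70.5660 / (1 + 0.071)^5 = 70.5660 / 1.409118 = 50.08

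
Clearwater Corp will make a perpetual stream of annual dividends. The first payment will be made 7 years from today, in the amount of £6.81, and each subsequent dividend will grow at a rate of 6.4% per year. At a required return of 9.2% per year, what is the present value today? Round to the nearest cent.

£143.43

Value at end of year 6: C₁ / (r − g) = £6.81 / (0.092 − 0.064) = £243.2143
Discount to today: PV = £243.2143 / (1 + 0.092)^6 = £243.2143 / 1.695649 = £143.43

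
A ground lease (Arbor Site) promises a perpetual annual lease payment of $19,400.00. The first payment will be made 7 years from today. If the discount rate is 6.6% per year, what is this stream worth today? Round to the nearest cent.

Value at end of year 6: C / r = $19,400.00 / 0.066 = $293,939.3939
Discount to today: PV = $293,939.3939 / (1 + 0.066)^6 = $293,939.3939 / 1.467382 = $200,315.51

$200315.51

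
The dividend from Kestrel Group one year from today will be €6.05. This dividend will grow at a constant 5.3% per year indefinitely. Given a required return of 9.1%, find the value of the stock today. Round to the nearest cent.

€159.21

Growing perpetuity: P = D₁ / (r − g) = €6.0500 / (0.091 − 0.053) = €159.21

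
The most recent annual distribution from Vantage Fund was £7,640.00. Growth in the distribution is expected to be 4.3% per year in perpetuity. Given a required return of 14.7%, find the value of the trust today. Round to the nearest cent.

£76620.38

D₁ = D₀ × (1 + g) = £7,640.00 × 1.043 = £7,968.5200
Growing perpetuity: P = D₁ / (r − g) = £7,968.5200 / (0.147 − 0.043) = £76,620.38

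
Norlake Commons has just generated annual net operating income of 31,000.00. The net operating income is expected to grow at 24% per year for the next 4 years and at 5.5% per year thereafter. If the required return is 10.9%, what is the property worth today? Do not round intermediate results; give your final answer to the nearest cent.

1111837.13

D_1 = 38440.00000
D_2 = 47665.60000
D_3 = 59105.34400
D_4 = 73290.62656
Terminal value at year 4: TV = D_4×(1+g_2)/(r−g_2) = 77321.61102/0.054 = 1431881.68557
P_0 = D_1/(1+r)^1 + D_2/(1+r)^2 + D_3/(1+r)^3 + D_4/(1+r)^4 + TV/(1+r)^4
    = 34661.85753 + 38756.26992 + 43334.33246 + 48453.17606 + 946631.49519 = 1111837.13115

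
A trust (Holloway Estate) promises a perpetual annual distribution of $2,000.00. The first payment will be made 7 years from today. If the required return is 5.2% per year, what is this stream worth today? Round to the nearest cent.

$28374.76

Value at end of year 6: C / r = $2,000.00 / 0.052 = $38,461.5385
Discount to today: PV = $38,461.5385 / (1 + 0.052)^6 = $38,461.5385 / 1.355484 = $28,374.76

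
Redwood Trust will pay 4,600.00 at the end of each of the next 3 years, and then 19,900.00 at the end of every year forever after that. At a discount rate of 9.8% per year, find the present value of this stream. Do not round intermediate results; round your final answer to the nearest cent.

PV of 3-year annuity: 4,600.00 × [1 − (1+0.098)^−3] / 0.098 = 11479.91823
Perpetuity value at year 3: 19,900.00 / 0.098 = 203061.22449
PV of perpetuity: 203061.22449 / (1+0.098)^3 = 153398.09998
Total PV = 11479.91823 + 153398.09998 = 164878.01821

164878.02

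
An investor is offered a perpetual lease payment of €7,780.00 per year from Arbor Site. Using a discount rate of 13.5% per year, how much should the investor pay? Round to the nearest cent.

€57629.63

Level perpetuity: PV = C / r = €7,780.00 / 0.135 = €57,629.63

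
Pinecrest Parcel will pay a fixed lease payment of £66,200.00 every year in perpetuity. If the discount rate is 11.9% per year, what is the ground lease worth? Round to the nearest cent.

£556302.52

Level perpetuity: PV = C / r = £66,200.00 / 0.119 = £556,302.52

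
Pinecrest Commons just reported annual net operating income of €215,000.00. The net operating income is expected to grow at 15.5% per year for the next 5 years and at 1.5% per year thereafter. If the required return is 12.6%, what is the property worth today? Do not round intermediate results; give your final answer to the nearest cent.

D_1 = 248325.00000
D_2 = 286815.37500
D_3 = 331271.75812
D_4 = 382618.88063
D_5 = 441924.80713
Terminal value at year 5: TV = D_5×(1+g_2)/(r−g_2) = 448553.67924/0.111 = 4041024.13729
P_0 = D_1/(1+r)^1 + D_2/(1+r)^2 + D_3/(1+r)^3 + D_4/(1+r)^4 + D_5/(1+r)^5 + TV/(1+r)^5
    = 220537.30018 + 226217.21288 + 232043.41108 + 238019.66234 + 244149.83127 + 2232541.24989 = 3393508.66764

€3393508.67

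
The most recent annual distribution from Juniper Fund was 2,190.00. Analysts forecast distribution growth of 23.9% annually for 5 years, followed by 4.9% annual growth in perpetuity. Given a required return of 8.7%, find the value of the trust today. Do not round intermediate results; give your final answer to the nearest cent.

132812.41

D_1 = 2713.41000
D_2 = 3361.91499
D_3 = 4165.41267
D_4 = 5160.94630
D_5 = 6394.41247
Terminal value at year 5: TV = D_5×(1+g_2)/(r−g_2) = 6707.73868/0.038 = 176519.43890
P_0 = D_1/(1+r)^1 + D_2/(1+r)^2 + D_3/(1+r)^3 + D_4/(1+r)^4 + D_5/(1+r)^5 + TV/(1+r)^5
    = 2496.23735 + 2845.29722 + 3243.16767 + 3696.67409 + 4213.59632 + 116317.43532 = 132812.40797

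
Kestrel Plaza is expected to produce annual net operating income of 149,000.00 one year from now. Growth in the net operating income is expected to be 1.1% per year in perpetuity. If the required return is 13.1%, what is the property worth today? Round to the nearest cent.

1241666.67

Growing perpetuity: P = D₁ / (r − g) = 149,000.0000 / (0.131 − 0.011) = 1,241,666.67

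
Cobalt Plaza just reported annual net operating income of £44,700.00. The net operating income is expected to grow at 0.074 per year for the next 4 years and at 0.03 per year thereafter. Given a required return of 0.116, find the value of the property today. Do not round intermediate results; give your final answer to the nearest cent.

£621803.74

D_1 = 48007.80000
D_2 = 51560.37720
D_3 = 55375.84511
D_4 = 59473.65765
Terminal value at year 4: TV = D_4×(1+g_2)/(r−g_2) = 61257.86738/0.086 = 712300.78350
P_0 = D_1/(1+r)^1 + D_2/(1+r)^2 + D_3/(1+r)^3 + D_4/(1+r)^4 + TV/(1+r)^4
    = 43017.74194 + 41398.79466 + 39840.77550 + 38341.39148 + 459205.03750 = 621803.74107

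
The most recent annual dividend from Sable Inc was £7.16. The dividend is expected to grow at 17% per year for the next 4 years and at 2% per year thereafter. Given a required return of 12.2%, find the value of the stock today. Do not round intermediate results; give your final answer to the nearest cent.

D_1 = 8.37720
D_2 = 9.80132
D_3 = 11.46755
D_4 = 13.41703
Terminal value at year 4: TV = D_4×(1+g_2)/(r−g_2) = 13.68537/0.102 = 134.17032
P_0 = D_1/(1+r)^1 + D_2/(1+r)^2 + D_3/(1+r)^3 + D_4/(1+r)^4 + TV/(1+r)^4
    = 7.46631 + 7.78572 + 8.11880 + 8.46613 + 84.66132 = 116.49829

£116.50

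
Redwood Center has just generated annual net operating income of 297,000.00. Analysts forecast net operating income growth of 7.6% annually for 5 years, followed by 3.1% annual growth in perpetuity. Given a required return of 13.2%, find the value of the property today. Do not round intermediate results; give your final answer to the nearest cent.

3631083.24

D_1 = 319572.00000
D_2 = 343859.47200
D_3 = 369992.79187
D_4 = 398112.24405
D_5 = 428368.77460
Terminal value at year 5: TV = D_5×(1+g_2)/(r−g_2) = 441648.20662/0.101 = 4372754.52094
P_0 = D_1/(1+r)^1 + D_2/(1+r)^2 + D_3/(1+r)^3 + D_4/(1+r)^4 + D_5/(1+r)^5 + TV/(1+r)^5
    = 282307.42049 + 268341.68238 + 255066.82883 + 242448.68182 + 230454.75410 + 2352463.87602 = 3631083.24365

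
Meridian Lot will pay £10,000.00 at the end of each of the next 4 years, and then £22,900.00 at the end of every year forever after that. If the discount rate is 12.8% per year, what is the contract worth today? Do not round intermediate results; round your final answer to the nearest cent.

£140375.57

PV of 4-year annuity: £10,000.00 × [1 − (1+0.128)^−4] / 0.128 = 29868.74311
Perpetuity value at year 4: £22,900.00 / 0.128 = 178906.25000
PV of perpetuity: 178906.25000 / (1+0.128)^4 = 110506.82827
Total PV = 29868.74311 + 110506.82827 = 140375.57138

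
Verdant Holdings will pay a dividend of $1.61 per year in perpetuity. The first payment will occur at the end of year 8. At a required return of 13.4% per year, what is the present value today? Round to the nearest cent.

Value at end of year 7: C / r = $1.61 / 0.134 = $12.0149
Discount to today: PV = $12.0149 / (1 + 0.134)^7 = $12.0149 / 2.411523 = $4.98

$4.98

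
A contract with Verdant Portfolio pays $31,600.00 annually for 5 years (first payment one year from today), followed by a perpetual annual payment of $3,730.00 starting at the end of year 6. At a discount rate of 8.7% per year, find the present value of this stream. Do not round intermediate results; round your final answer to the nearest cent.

PV of 5-year annuity: $31,600.00 × [1 − (1+0.087)^−5] / 0.087 = 123875.73290
Perpetuity value at year 5: $3,730.00 / 0.087 = 42873.56322
PV of perpetuity: 42873.56322 / (1+0.087)^5 = 28251.52259
Total PV = 123875.73290 + 28251.52259 = 152127.25549

$152127.26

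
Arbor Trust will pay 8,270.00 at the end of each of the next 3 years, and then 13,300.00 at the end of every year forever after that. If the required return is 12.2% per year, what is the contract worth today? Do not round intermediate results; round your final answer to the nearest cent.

PV of 3-year annuity: 8,270.00 × [1 − (1+0.122)^−3] / 0.122 = 19795.07762
Perpetuity value at year 3: 13,300.00 / 0.122 = 109016.39344
PV of perpetuity: 109016.39344 / (1+0.122)^3 = 77181.50441
Total PV = 19795.07762 + 77181.50441 = 96976.58203

96976.58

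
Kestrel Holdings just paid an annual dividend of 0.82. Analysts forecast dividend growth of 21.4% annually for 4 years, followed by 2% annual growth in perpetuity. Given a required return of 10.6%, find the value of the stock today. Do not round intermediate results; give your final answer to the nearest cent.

D_1 = 0.99548
D_2 = 1.20851
D_3 = 1.46713
D_4 = 1.78110
Terminal value at year 4: TV = D_4×(1+g_2)/(r−g_2) = 1.81672/0.086 = 21.12469
P_0 = D_1/(1+r)^1 + D_2/(1+r)^2 + D_3/(1+r)^3 + D_4/(1+r)^4 + TV/(1+r)^4
    = 0.90007 + 0.98796 + 1.08444 + 1.19033 + 14.11789 = 18.28070

18.28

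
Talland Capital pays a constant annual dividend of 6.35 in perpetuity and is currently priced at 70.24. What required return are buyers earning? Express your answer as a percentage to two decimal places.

9.04%

P = C/r ⇒ r = C/P = 6.35/70.24 = 0.090404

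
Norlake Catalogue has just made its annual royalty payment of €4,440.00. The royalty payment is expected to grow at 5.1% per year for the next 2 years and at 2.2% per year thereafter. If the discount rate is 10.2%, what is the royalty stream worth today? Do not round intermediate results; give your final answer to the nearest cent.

D_1 = 4666.44000
D_2 = 4904.42844
Terminal value at year 2: TV = D_2×(1+g_2)/(r−g_2) = 5012.32587/0.08 = 62654.07332
P_0 = D_1/(1+r)^1 + D_2/(1+r)^2 + TV/(1+r)^2
    = 4234.51906 + 4038.54767 + 51592.44644 = 59865.51316

€59865.51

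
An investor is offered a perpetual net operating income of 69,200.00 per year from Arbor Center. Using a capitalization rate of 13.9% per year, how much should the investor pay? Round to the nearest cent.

Level perpetuity: PV = C / r = 69,200.00 / 0.139 = 497,841.73

497841.73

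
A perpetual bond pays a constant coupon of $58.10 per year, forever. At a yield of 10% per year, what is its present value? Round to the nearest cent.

$581.00

Level perpetuity: PV = C / r = $58.10 / 0.1 = $581.00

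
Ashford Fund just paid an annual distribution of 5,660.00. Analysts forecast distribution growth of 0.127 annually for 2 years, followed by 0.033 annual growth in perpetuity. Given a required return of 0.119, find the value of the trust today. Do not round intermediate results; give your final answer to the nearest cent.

D_1 = 6378.82000
D_2 = 7188.93014
Terminal value at year 2: TV = D_2×(1+g_2)/(r−g_2) = 7426.16483/0.086 = 86350.75389
P_0 = D_1/(1+r)^1 + D_2/(1+r)^2 + TV/(1+r)^2
    = 5700.46470 + 5741.21869 + 68961.38267 = 80403.06607

80403.07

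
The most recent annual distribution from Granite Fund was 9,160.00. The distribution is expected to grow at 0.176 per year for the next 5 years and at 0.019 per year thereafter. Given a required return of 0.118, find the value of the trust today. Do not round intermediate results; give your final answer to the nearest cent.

D_1 = 10772.16000
D_2 = 12668.06016
D_3 = 14897.63875
D_4 = 17519.62317
D_5 = 20603.07685
Terminal value at year 5: TV = D_5×(1+g_2)/(r−g_2) = 20994.53531/0.099 = 212066.01319
P_0 = D_1/(1+r)^1 + D_2/(1+r)^2 + D_3/(1+r)^3 + D_4/(1+r)^4 + D_5/(1+r)^5 + TV/(1+r)^5
    = 9635.20572 + 10135.06434 + 10660.85480 + 11213.92240 + 11795.68224 + 121412.12323 = 174852.85273

174852.85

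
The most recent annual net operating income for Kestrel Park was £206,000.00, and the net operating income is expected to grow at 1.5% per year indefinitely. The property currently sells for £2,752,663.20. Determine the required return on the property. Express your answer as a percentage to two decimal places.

9.10%

D₁ = £206,000.00 × 1.015 = £209,090.0000
P = D₁/(r − g) ⇒ r = D₁/P + g = £209,090.0000/£2,752,663.20 + 0.015 = 0.075959 + 0.015 = 0.090959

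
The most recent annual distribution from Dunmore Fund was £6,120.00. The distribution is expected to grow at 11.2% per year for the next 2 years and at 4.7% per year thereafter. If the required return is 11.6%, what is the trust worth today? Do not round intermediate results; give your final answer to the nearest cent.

D_1 = 6805.44000
D_2 = 7567.64928
Terminal value at year 2: TV = D_2×(1+g_2)/(r−g_2) = 7923.32880/0.069 = 114830.85212
P_0 = D_1/(1+r)^1 + D_2/(1+r)^2 + TV/(1+r)^2
    = 6098.06452 + 6076.20765 + 92199.84658 = 104374.11875

£104374.12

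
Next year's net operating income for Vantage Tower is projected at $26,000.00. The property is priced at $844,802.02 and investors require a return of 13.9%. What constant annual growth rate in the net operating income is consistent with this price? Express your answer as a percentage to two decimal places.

10.82%

P = D₁/(r−g) ⇒ g = r − D₁/P = 0.139 − $26,000.00/$844,802.02 = 0.108224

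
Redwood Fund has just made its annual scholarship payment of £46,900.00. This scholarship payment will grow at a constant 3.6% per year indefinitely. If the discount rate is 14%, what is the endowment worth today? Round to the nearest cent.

£467196.15

D₁ = D₀ × (1 + g) = £46,900.00 × 1.036 = £48,588.4000
Growing perpetuity: P = D₁ / (r − g) = £48,588.4000 / (0.14 − 0.036) = £467,196.15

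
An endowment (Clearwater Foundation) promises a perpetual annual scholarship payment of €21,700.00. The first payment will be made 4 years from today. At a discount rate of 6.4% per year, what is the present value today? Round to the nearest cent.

€281484.75

Value at end of year 3: C / r = €21,700.00 / 0.064 = €339,062.5000
Discount to today: PV = €339,062.5000 / (1 + 0.064)^3 = €339,062.5000 / 1.204550 = €281,484.75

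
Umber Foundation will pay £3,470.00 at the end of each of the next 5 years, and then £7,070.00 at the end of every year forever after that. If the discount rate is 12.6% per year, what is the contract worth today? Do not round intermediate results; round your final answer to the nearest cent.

PV of 5-year annuity: £3,470.00 × [1 − (1+0.126)^−5] / 0.126 = 12324.85699
Perpetuity value at year 5: £7,070.00 / 0.126 = 56111.11111
PV of perpetuity: 56111.11111 / (1+0.126)^5 = 30999.65897
Total PV = 12324.85699 + 30999.65897 = 43324.51596

£43324.52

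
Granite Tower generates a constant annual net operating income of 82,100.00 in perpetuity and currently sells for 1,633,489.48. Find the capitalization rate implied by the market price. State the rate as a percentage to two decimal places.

5.03%

P = C/r ⇒ r = C/P = 82,100.00/1,633,489.48 = 0.050261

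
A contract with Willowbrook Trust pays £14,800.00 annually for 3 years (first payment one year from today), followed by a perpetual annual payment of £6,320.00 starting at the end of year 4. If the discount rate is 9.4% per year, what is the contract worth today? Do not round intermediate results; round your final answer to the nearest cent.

£88547.31

PV of 3-year annuity: £14,800.00 × [1 − (1+0.094)^−3] / 0.094 = 37197.69156
Perpetuity value at year 3: £6,320.00 / 0.094 = 67234.04255
PV of perpetuity: 67234.04255 / (1+0.094)^3 = 51349.62291
Total PV = 37197.69156 + 51349.62291 = 88547.31448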